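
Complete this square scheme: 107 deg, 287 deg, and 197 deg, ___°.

A square tetradic scheme places four hues every 90°.
The full set through 107° is {17°, 107°, 197°, 287°}.
Given {107°, 197°, 287°}, the missing hue is 17°.

17°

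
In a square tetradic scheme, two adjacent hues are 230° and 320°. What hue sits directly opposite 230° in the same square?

50°

A square tetradic scheme places four hues 90° apart; opposite corners are 180° apart.
230 + 180 = 410 → 410 − 360 = 50°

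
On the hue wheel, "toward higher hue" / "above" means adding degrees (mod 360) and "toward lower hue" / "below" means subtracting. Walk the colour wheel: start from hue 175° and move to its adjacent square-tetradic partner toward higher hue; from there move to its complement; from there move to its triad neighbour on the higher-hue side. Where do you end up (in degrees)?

205°

175 + 90 = 265°   (square ↑)
265 + 180 = 445 → 445 − 360 = 85°   (complement)
85 + 120 = 205°   (triadic ↑)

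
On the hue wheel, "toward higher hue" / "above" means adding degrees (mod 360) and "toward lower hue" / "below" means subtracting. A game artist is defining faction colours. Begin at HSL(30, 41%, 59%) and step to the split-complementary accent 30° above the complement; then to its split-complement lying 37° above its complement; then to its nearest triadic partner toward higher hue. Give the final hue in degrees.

split-comp 30° ↑ +210°: 30 + 210 = 240°
split-comp 37° ↑ +217°: 240 + 217 = 457 → 457 − 360 = 97°
triadic ↑ +120°: 97 + 120 = 217°

217°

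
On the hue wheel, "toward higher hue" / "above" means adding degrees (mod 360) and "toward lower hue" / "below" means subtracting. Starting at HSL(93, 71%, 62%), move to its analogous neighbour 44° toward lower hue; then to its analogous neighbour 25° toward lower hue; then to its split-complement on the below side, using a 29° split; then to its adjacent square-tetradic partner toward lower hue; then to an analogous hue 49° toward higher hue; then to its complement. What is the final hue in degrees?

314°

−44° (analog 44° ↓): 93 − 44 = 49°
−25° (analog 25° ↓): 49 − 25 = 24°
+151° (split-comp 29° ↓): 24 + 151 = 175°
−90° (square ↓): 175 − 90 = 85°
+49° (analog 49° ↑): 85 + 49 = 134°
+180° (complement): 134 + 180 = 314°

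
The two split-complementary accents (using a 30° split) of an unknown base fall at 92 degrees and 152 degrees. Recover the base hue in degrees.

The accents sit 30° either side of the complement, so the complement is their short-arc midpoint on the wheel.
Short-arc midpoint of 92° and 152°: 122°.
Base is 180° from the complement: 122 − 180 = -58 → -58 + 360 = 302°

302°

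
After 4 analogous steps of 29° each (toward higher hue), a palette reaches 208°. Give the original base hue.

92°

4 steps of 29° (toward higher hue) give a net shift of +116°.
Start = end − shift: 208 − 116 = 92°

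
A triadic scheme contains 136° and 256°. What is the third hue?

16°

A triad spaces three hues 120° apart.
The full set is {16°, 136°, 256°}.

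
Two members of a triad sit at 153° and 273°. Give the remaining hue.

A triad spaces three hues 120° apart.
The full set is {33°, 153°, 273°}.

33°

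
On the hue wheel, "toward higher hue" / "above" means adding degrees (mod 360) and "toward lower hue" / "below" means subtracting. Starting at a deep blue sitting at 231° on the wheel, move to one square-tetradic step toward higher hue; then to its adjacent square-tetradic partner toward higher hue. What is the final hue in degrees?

231 + 90 = 321°   (square ↑)
321 + 90 = 411 → 411 − 360 = 51°   (square ↑)

51°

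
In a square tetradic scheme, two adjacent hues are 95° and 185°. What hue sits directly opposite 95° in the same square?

275°

A square tetradic scheme places four hues 90° apart; opposite corners are 180° apart.
95 + 180 = 275°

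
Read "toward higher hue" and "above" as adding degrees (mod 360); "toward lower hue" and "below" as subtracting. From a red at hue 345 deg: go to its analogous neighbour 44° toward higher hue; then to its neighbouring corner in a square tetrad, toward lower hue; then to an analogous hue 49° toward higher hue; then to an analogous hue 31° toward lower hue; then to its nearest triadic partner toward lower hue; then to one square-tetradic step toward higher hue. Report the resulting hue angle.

+44° (analog 44° ↑): 345 + 44 = 389 → 389 − 360 = 29°
−90° (square ↓): 29 − 90 = -61 → -61 + 360 = 299°
+49° (analog 49° ↑): 299 + 49 = 348°
−31° (analog 31° ↓): 348 − 31 = 317°
−120° (triadic ↓): 317 − 120 = 197°
+90° (square ↑): 197 + 90 = 287°

287°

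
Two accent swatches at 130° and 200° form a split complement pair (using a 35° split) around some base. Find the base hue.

345°

The accents sit 35° either side of the complement, so the complement is their short-arc midpoint on the wheel.
Short-arc midpoint of 130° and 200°: 165°.
Base is 180° from the complement: 165 − 180 = -15 → -15 + 360 = 345°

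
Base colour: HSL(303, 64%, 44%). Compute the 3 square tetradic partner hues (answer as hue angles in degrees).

33°, 123° and 213°

A square tetradic scheme places four hues every 90°.
303 + 90 = 393 → 393 − 360 = 33°
303 + 180 = 483 → 483 − 360 = 123°
303 + 270 = 573 → 573 − 360 = 213°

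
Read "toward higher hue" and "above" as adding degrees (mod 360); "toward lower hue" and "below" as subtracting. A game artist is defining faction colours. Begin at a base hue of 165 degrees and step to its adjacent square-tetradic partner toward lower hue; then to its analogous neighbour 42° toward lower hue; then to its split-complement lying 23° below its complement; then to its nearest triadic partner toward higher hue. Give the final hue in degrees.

−90° (square ↓): 165 − 90 = 75°
−42° (analog 42° ↓): 75 − 42 = 33°
+157° (split-comp 23° ↓): 33 + 157 = 190°
+120° (triadic ↑): 190 + 120 = 310°

310°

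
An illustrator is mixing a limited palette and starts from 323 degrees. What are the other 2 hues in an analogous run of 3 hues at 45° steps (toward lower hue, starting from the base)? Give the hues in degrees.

278° and 233°

Analogous hues sit every 45° along the wheel.
323 − 45 = 278°
323 − 90 = 233°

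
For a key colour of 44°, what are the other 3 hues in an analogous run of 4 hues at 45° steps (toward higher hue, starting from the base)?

89°, 134°, 179°

44 + 45 = 89°
44 + 90 = 134°
44 + 135 = 179°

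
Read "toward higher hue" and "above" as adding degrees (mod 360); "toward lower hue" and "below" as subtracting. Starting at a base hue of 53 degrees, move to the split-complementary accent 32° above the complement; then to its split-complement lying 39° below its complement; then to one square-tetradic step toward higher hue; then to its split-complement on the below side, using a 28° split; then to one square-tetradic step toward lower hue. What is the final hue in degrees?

198°

53 + 212 = 265°   (split-comp 32° ↑)
265 + 141 = 406 → 406 − 360 = 46°   (split-comp 39° ↓)
46 + 90 = 136°   (square ↑)
136 + 152 = 288°   (split-comp 28° ↓)
288 − 90 = 198°   (square ↓)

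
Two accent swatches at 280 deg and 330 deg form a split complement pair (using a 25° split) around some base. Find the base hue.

The accents sit 25° either side of the complement, so the complement is their short-arc midpoint on the wheel.
Short-arc midpoint of 280° and 330°: 305°.
Base is 180° from the complement: 305 − 180 = 125°

125°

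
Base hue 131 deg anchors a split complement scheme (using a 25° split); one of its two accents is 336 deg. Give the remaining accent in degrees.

Split-complementary hues sit 25° either side of the complement.
Complement of the base 131°: 131 + 180 = 311°
The given accent 336° is 25° one side of 311°; the other accent sits 25° the other side: 311 − 25 = 286°

286°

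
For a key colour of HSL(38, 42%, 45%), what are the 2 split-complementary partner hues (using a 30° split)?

188° and 248°

Complement of 38°: 38 + 180 = 218°
218 − 30 = 188°
218 + 30 = 248°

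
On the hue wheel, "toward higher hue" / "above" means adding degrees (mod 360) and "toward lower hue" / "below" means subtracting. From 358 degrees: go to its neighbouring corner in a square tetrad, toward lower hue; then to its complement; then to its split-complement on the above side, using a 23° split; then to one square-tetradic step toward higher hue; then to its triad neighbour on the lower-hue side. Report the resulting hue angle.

square ↓ −90°: 358 − 90 = 268°
complement +180°: 268 + 180 = 448 → 448 − 360 = 88°
split-comp 23° ↑ +203°: 88 + 203 = 291°
square ↑ +90°: 291 + 90 = 381 → 381 − 360 = 21°
triadic ↓ −120°: 21 − 120 = -99 → -99 + 360 = 261°

261°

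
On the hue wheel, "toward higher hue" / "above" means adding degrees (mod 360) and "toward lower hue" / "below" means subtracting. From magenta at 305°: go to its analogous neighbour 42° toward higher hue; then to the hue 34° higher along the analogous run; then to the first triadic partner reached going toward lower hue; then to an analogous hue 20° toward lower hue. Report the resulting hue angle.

241°

+42° (analog 42° ↑): 305 + 42 = 347°
+34° (analog 34° ↑): 347 + 34 = 381 → 381 − 360 = 21°
−120° (triadic ↓): 21 − 120 = -99 → -99 + 360 = 261°
−20° (analog 20° ↓): 261 − 20 = 241°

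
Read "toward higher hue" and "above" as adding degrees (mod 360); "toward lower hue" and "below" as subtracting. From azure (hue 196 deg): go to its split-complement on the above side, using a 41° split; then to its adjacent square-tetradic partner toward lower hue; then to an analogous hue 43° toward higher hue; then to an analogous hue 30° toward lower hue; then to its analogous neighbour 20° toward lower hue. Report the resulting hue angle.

320°

+221° (split-comp 41° ↑): 196 + 221 = 417 → 417 − 360 = 57°
−90° (square ↓): 57 − 90 = -33 → -33 + 360 = 327°
+43° (analog 43° ↑): 327 + 43 = 370 → 370 − 360 = 10°
−30° (analog 30° ↓): 10 − 30 = -20 → -20 + 360 = 340°
−20° (analog 20° ↓): 340 − 20 = 320°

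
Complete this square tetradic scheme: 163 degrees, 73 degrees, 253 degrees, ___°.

A square tetradic scheme places four hues every 90°.
The full set through 73° is {73°, 163°, 253°, 343°}.
Given {73°, 163°, 253°}, the missing hue is 343°.

343°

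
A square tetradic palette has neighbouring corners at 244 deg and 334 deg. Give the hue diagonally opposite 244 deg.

A square tetradic scheme places four hues 90° apart; opposite corners are 180° apart.
244 + 180 = 424 → 424 − 360 = 64°

64°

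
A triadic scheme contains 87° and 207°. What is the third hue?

327°

A triad spaces three hues 120° apart.
The full set is {87°, 207°, 327°}.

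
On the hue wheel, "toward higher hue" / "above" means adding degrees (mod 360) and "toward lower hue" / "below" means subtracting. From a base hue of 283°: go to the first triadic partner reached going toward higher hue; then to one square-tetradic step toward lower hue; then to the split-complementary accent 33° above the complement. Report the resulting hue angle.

166°

283 + 120 = 403 → 403 − 360 = 43°   (triadic ↑)
43 − 90 = -47 → -47 + 360 = 313°   (square ↓)
313 + 213 = 526 → 526 − 360 = 166°   (split-comp 33° ↑)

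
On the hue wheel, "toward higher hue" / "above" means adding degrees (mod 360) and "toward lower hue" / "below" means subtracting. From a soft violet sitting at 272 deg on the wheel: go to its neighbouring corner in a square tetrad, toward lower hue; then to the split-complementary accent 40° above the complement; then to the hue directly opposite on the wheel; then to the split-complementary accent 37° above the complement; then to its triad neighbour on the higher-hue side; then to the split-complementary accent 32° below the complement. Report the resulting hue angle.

−90° (square ↓): 272 − 90 = 182°
+220° (split-comp 40° ↑): 182 + 220 = 402 → 402 − 360 = 42°
+180° (complement): 42 + 180 = 222°
+217° (split-comp 37° ↑): 222 + 217 = 439 → 439 − 360 = 79°
+120° (triadic ↑): 79 + 120 = 199°
+148° (split-comp 32° ↓): 199 + 148 = 347°

347°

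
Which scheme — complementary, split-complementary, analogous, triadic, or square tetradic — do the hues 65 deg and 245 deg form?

complementary

Sort the hues: 65°, 245°.
Successive gaps around the wheel: 180°, 180°.
Two hues 180° apart are complementary.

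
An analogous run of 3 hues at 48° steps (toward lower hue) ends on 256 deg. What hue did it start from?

2 steps of 48° (toward lower hue) give a net shift of −96°.
Start = end − shift: 256 + 96 = 352°

352°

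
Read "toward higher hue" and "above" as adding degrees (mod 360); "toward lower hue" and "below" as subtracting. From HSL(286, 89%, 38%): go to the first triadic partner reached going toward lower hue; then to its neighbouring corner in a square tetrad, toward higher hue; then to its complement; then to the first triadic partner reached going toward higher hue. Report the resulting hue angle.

286 − 120 = 166°   (triadic ↓)
166 + 90 = 256°   (square ↑)
256 + 180 = 436 → 436 − 360 = 76°   (complement)
76 + 120 = 196°   (triadic ↑)

196°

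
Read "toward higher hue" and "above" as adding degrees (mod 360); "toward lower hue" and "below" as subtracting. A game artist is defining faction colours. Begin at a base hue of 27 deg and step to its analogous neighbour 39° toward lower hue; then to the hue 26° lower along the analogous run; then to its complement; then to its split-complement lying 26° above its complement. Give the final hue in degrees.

27 − 39 = -12 → -12 + 360 = 348°   (analog 39° ↓)
348 − 26 = 322°   (analog 26° ↓)
322 + 180 = 502 → 502 − 360 = 142°   (complement)
142 + 206 = 348°   (split-comp 26° ↑)

348°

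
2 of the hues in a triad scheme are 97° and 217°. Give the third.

337°

A triad places three hues 120° apart.
The full set through 97° is {97°, 217°, 337°}.
Given {97°, 217°}, the missing hue is 337°.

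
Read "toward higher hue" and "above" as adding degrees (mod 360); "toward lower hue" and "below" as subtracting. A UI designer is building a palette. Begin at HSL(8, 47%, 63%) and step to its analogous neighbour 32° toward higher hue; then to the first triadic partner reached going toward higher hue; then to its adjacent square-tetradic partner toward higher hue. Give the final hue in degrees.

analog 32° ↑ +32°: 8 + 32 = 40°
triadic ↑ +120°: 40 + 120 = 160°
square ↑ +90°: 160 + 90 = 250°

250°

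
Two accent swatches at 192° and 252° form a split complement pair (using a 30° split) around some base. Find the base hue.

The accents sit 30° either side of the complement, so the complement is their short-arc midpoint on the wheel.
Short-arc midpoint of 192° and 252°: 222°.
Base is 180° from the complement: 222 − 180 = 42°

42°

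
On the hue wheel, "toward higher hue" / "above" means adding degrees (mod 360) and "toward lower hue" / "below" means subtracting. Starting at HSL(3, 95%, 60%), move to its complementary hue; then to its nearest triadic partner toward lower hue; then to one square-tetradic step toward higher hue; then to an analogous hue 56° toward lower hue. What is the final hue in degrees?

3 + 180 = 183°   (complement)
183 − 120 = 63°   (triadic ↓)
63 + 90 = 153°   (square ↑)
153 − 56 = 97°   (analog 56° ↓)

97°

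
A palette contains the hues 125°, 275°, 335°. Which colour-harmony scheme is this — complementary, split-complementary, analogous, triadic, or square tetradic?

Sort the hues: 125°, 275°, 335°.
Successive gaps around the wheel: 150°, 60°, 150°.
Two 150° gaps and one 60° gap — a base hue opposite a pair of accents 30° either side of its complement — is the split-complementary pattern.

split-complementary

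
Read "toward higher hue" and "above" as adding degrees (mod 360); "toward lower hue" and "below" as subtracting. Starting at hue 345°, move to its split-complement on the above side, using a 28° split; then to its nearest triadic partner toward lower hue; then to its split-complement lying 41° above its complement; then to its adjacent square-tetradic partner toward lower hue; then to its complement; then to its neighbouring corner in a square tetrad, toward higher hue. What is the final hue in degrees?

+208° (split-comp 28° ↑): 345 + 208 = 553 → 553 − 360 = 193°
−120° (triadic ↓): 193 − 120 = 73°
+221° (split-comp 41° ↑): 73 + 221 = 294°
−90° (square ↓): 294 − 90 = 204°
+180° (complement): 204 + 180 = 384 → 384 − 360 = 24°
+90° (square ↑): 24 + 90 = 114°

114°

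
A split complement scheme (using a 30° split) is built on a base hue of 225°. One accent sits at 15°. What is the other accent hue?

Split-complementary hues sit 30° either side of the complement.
Complement of the base 225°: 225 + 180 = 405 → 405 − 360 = 45°
The given accent 15° is 30° one side of 45°; the other accent sits 30° the other side: 45 + 30 = 75°

75°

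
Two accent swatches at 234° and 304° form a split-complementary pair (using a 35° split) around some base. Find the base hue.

89°

The accents sit 35° either side of the complement, so the complement is their short-arc midpoint on the wheel.
Short-arc midpoint of 234° and 304°: 269°.
Base is 180° from the complement: 269 − 180 = 89°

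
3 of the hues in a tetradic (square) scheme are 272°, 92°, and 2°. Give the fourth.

182°

A square tetradic scheme places four hues every 90°.
The full set through 2° is {2°, 92°, 182°, 272°}.
Given {2°, 92°, 272°}, the missing hue is 182°.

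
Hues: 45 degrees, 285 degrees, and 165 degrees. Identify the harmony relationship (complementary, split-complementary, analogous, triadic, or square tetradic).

triadic

Sort the hues: 45°, 165°, 285°.
Successive gaps around the wheel: 120°, 120°, 120°.
Three hues equally spaced 120° apart form a triad.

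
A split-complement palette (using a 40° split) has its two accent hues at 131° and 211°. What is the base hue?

351°

The accents sit 40° either side of the complement, so the complement is their short-arc midpoint on the wheel.
Short-arc midpoint of 131° and 211°: 171°.
Base is 180° from the complement: 171 − 180 = -9 → -9 + 360 = 351°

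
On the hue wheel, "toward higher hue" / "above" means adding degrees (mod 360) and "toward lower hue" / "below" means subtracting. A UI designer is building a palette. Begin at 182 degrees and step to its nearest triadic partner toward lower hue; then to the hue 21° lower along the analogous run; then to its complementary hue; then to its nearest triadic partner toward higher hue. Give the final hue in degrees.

−120° (triadic ↓): 182 − 120 = 62°
−21° (analog 21° ↓): 62 − 21 = 41°
+180° (complement): 41 + 180 = 221°
+120° (triadic ↑): 221 + 120 = 341°

341°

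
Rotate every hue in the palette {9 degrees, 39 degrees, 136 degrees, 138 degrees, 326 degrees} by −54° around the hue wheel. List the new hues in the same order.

315°, 345°, 82°, 84°, 272°

9 − 54 = -45 → -45 + 360 = 315°
39 − 54 = -15 → -15 + 360 = 345°
136 − 54 = 82°
138 − 54 = 84°
326 − 54 = 272°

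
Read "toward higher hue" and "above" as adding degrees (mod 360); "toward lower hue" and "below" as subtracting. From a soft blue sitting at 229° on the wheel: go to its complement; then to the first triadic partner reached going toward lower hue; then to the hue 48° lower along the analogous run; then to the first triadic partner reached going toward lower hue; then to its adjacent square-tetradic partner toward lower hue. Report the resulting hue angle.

complement +180°: 229 + 180 = 409 → 409 − 360 = 49°
triadic ↓ −120°: 49 − 120 = -71 → -71 + 360 = 289°
analog 48° ↓ −48°: 289 − 48 = 241°
triadic ↓ −120°: 241 − 120 = 121°
square ↓ −90°: 121 − 90 = 31°

31°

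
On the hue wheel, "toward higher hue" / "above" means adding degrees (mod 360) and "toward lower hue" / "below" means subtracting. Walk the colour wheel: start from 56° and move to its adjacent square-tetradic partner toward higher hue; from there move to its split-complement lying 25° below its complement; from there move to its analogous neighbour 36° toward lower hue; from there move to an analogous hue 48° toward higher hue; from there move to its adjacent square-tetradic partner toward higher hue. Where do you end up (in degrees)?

43°

56 + 90 = 146°   (square ↑)
146 + 155 = 301°   (split-comp 25° ↓)
301 − 36 = 265°   (analog 36° ↓)
265 + 48 = 313°   (analog 48° ↑)
313 + 90 = 403 → 403 − 360 = 43°   (square ↑)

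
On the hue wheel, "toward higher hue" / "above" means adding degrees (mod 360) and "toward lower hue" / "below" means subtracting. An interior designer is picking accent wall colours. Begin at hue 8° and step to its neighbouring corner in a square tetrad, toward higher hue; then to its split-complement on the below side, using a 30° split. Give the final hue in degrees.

248°

square ↑ +90°: 8 + 90 = 98°
split-comp 30° ↓ +150°: 98 + 150 = 248°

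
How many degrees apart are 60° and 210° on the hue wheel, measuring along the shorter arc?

|60 − 210| = 150.
150 ≤ 180, so the shorter arc is 150°.

150°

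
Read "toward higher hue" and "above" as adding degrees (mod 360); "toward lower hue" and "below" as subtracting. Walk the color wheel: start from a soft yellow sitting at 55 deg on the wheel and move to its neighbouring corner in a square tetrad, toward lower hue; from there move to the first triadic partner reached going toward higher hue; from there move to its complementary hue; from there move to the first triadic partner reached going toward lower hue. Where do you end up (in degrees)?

square ↓ −90°: 55 − 90 = -35 → -35 + 360 = 325°
triadic ↑ +120°: 325 + 120 = 445 → 445 − 360 = 85°
complement +180°: 85 + 180 = 265°
triadic ↓ −120°: 265 − 120 = 145°

145°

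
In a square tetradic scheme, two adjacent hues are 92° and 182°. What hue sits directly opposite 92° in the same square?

272°

A square tetradic scheme places four hues 90° apart; opposite corners are 180° apart.
92 + 180 = 272°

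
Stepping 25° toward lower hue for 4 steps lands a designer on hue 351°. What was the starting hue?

4 steps of 25° (toward lower hue) give a net shift of −100°.
Start = end − shift: 351 + 100 = 451 → 451 − 360 = 91°

91°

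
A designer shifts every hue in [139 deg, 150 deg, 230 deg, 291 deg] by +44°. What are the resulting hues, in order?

139 + 44 = 183°
150 + 44 = 194°
230 + 44 = 274°
291 + 44 = 335°

183°, 194°, 274°, 335°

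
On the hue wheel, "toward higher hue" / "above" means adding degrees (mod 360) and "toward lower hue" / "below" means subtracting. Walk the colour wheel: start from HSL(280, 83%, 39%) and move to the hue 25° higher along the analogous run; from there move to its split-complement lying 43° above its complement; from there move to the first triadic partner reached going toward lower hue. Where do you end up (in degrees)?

48°

+25° (analog 25° ↑): 280 + 25 = 305°
+223° (split-comp 43° ↑): 305 + 223 = 528 → 528 − 360 = 168°
−120° (triadic ↓): 168 − 120 = 48°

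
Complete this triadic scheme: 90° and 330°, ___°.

210°

A triad places three hues 120° apart.
The full set through 90° is {90°, 210°, 330°}.
Given {90°, 330°}, the missing hue is 210°.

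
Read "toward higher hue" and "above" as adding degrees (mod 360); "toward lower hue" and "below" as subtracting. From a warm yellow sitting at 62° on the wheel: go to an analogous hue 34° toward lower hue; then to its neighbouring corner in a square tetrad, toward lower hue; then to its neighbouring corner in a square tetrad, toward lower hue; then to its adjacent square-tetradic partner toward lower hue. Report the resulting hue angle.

118°

analog 34° ↓ −34°: 62 − 34 = 28°
square ↓ −90°: 28 − 90 = -62 → -62 + 360 = 298°
square ↓ −90°: 298 − 90 = 208°
square ↓ −90°: 208 − 90 = 118°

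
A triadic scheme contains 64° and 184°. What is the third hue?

A triad spaces three hues 120° apart.
The full set is {64°, 184°, 304°}.

304°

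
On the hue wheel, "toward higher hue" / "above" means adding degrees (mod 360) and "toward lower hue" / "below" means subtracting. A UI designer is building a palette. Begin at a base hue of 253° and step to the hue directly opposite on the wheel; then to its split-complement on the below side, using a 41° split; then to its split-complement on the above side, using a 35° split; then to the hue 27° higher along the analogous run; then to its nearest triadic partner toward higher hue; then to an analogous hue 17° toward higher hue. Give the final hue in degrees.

complement +180°: 253 + 180 = 433 → 433 − 360 = 73°
split-comp 41° ↓ +139°: 73 + 139 = 212°
split-comp 35° ↑ +215°: 212 + 215 = 427 → 427 − 360 = 67°
analog 27° ↑ +27°: 67 + 27 = 94°
triadic ↑ +120°: 94 + 120 = 214°
analog 17° ↑ +17°: 214 + 17 = 231°

231°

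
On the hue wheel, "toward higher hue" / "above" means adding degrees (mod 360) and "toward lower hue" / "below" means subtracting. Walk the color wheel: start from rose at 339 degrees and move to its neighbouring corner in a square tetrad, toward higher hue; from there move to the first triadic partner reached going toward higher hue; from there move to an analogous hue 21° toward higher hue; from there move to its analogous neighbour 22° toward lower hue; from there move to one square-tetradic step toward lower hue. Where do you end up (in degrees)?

+90° (square ↑): 339 + 90 = 429 → 429 − 360 = 69°
+120° (triadic ↑): 69 + 120 = 189°
+21° (analog 21° ↑): 189 + 21 = 210°
−22° (analog 22° ↓): 210 − 22 = 188°
−90° (square ↓): 188 − 90 = 98°

98°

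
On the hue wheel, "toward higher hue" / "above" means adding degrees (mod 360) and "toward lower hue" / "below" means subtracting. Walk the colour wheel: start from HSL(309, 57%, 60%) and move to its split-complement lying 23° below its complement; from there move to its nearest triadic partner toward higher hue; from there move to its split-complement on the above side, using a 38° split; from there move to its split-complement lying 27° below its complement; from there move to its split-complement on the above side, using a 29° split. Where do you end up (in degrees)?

split-comp 23° ↓ +157°: 309 + 157 = 466 → 466 − 360 = 106°
triadic ↑ +120°: 106 + 120 = 226°
split-comp 38° ↑ +218°: 226 + 218 = 444 → 444 − 360 = 84°
split-comp 27° ↓ +153°: 84 + 153 = 237°
split-comp 29° ↑ +209°: 237 + 209 = 446 → 446 − 360 = 86°

86°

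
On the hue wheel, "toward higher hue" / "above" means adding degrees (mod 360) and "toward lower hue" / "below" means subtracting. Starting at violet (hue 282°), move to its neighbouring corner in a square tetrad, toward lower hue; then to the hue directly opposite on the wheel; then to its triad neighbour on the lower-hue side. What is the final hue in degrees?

252°

−90° (square ↓): 282 − 90 = 192°
+180° (complement): 192 + 180 = 372 → 372 − 360 = 12°
−120° (triadic ↓): 12 − 120 = -108 → -108 + 360 = 252°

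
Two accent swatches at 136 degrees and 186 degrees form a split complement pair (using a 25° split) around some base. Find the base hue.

341°

The accents sit 25° either side of the complement, so the complement is their short-arc midpoint on the wheel.
Short-arc midpoint of 136° and 186°: 161°.
Base is 180° from the complement: 161 − 180 = -19 → -19 + 360 = 341°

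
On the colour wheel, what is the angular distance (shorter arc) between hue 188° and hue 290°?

|188 − 290| = 102.
102 ≤ 180, so the shorter arc is 102°.

102°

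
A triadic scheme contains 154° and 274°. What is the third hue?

A triad spaces three hues 120° apart.
The full set is {34°, 154°, 274°}.

34°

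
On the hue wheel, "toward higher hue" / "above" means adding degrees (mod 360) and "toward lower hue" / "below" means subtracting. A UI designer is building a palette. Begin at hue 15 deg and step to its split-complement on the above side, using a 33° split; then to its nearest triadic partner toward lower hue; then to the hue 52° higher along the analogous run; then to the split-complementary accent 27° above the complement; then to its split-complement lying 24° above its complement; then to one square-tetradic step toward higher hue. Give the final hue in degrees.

15 + 213 = 228°   (split-comp 33° ↑)
228 − 120 = 108°   (triadic ↓)
108 + 52 = 160°   (analog 52° ↑)
160 + 207 = 367 → 367 − 360 = 7°   (split-comp 27° ↑)
7 + 204 = 211°   (split-comp 24° ↑)
211 + 90 = 301°   (square ↑)

301°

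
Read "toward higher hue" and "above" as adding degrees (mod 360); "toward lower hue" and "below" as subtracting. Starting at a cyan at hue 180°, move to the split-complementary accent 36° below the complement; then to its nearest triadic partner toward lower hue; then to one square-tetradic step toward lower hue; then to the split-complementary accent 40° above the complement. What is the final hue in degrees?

334°

+144° (split-comp 36° ↓): 180 + 144 = 324°
−120° (triadic ↓): 324 − 120 = 204°
−90° (square ↓): 204 − 90 = 114°
+220° (split-comp 40° ↑): 114 + 220 = 334°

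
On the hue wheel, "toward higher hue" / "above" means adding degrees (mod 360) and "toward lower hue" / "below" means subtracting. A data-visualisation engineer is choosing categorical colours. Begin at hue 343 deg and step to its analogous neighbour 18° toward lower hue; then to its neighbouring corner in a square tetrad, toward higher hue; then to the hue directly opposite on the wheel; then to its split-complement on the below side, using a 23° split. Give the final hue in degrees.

−18° (analog 18° ↓): 343 − 18 = 325°
+90° (square ↑): 325 + 90 = 415 → 415 − 360 = 55°
+180° (complement): 55 + 180 = 235°
+157° (split-comp 23° ↓): 235 + 157 = 392 → 392 − 360 = 32°

32°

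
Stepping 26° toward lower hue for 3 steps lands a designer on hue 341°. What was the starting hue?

59°

3 steps of 26° (toward lower hue) give a net shift of −78°.
Start = end − shift: 341 + 78 = 419 → 419 − 360 = 59°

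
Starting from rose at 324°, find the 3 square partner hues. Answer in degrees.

A square tetradic scheme places four hues every 90°.
324 + 90 = 414 → 414 − 360 = 54°
324 + 180 = 504 → 504 − 360 = 144°
324 + 270 = 594 → 594 − 360 = 234°

54°, 144°, and 234°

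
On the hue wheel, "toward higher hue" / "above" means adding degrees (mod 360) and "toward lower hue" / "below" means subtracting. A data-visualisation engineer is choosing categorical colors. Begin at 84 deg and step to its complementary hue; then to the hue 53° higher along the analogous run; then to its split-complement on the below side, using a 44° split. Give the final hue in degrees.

93°

84 + 180 = 264°   (complement)
264 + 53 = 317°   (analog 53° ↑)
317 + 136 = 453 → 453 − 360 = 93°   (split-comp 44° ↓)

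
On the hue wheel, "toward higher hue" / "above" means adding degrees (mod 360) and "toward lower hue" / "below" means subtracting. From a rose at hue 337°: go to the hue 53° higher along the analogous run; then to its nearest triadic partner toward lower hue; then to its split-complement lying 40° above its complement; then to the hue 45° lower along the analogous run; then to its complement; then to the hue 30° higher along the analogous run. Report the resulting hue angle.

295°

+53° (analog 53° ↑): 337 + 53 = 390 → 390 − 360 = 30°
−120° (triadic ↓): 30 − 120 = -90 → -90 + 360 = 270°
+220° (split-comp 40° ↑): 270 + 220 = 490 → 490 − 360 = 130°
−45° (analog 45° ↓): 130 − 45 = 85°
+180° (complement): 85 + 180 = 265°
+30° (analog 30° ↑): 265 + 30 = 295°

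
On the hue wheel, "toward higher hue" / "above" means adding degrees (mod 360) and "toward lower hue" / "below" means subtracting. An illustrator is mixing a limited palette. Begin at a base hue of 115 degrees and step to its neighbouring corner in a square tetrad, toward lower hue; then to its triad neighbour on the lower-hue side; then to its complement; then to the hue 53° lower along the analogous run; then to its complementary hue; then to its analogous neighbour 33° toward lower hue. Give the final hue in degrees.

115 − 90 = 25°   (square ↓)
25 − 120 = -95 → -95 + 360 = 265°   (triadic ↓)
265 + 180 = 445 → 445 − 360 = 85°   (complement)
85 − 53 = 32°   (analog 53° ↓)
32 + 180 = 212°   (complement)
212 − 33 = 179°   (analog 33° ↓)

179°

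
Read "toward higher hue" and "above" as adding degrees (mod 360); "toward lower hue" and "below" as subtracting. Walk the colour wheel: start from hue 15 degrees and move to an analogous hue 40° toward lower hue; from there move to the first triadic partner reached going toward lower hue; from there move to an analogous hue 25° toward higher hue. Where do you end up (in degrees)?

15 − 40 = -25 → -25 + 360 = 335°   (analog 40° ↓)
335 − 120 = 215°   (triadic ↓)
215 + 25 = 240°   (analog 25° ↑)

240°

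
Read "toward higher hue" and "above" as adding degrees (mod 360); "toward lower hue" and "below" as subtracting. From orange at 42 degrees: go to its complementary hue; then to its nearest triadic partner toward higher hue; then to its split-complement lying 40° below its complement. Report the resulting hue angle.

122°

complement +180°: 42 + 180 = 222°
triadic ↑ +120°: 222 + 120 = 342°
split-comp 40° ↓ +140°: 342 + 140 = 482 → 482 − 360 = 122°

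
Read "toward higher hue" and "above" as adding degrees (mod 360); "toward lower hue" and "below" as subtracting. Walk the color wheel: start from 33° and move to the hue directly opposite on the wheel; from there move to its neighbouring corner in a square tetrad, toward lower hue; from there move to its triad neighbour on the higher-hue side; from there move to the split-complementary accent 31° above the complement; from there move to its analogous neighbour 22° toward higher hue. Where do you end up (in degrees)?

116°

+180° (complement): 33 + 180 = 213°
−90° (square ↓): 213 − 90 = 123°
+120° (triadic ↑): 123 + 120 = 243°
+211° (split-comp 31° ↑): 243 + 211 = 454 → 454 − 360 = 94°
+22° (analog 22° ↑): 94 + 22 = 116°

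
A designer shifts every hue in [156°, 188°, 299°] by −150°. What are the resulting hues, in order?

156 − 150 = 6°
188 − 150 = 38°
299 − 150 = 149°

6°, 38°, 149°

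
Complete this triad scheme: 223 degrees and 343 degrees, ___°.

A triad places three hues 120° apart.
The full set through 223° is {103°, 223°, 343°}.
Given {223°, 343°}, the missing hue is 103°.

103°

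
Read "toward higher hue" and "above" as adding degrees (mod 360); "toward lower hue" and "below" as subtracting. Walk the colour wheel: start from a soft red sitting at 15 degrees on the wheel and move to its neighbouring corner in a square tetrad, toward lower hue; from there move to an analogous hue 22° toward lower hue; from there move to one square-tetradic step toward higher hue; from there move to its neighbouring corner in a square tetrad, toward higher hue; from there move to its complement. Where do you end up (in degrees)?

square ↓ −90°: 15 − 90 = -75 → -75 + 360 = 285°
analog 22° ↓ −22°: 285 − 22 = 263°
square ↑ +90°: 263 + 90 = 353°
square ↑ +90°: 353 + 90 = 443 → 443 − 360 = 83°
complement +180°: 83 + 180 = 263°

263°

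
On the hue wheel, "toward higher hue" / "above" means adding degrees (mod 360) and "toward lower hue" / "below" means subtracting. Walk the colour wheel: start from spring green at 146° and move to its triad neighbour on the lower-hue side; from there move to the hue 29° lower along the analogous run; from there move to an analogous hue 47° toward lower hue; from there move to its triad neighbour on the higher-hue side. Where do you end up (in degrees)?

146 − 120 = 26°   (triadic ↓)
26 − 29 = -3 → -3 + 360 = 357°   (analog 29° ↓)
357 − 47 = 310°   (analog 47° ↓)
310 + 120 = 430 → 430 − 360 = 70°   (triadic ↑)

70°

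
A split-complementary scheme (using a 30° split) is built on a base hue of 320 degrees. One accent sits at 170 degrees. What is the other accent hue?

110°

Split-complementary hues sit 30° either side of the complement.
Complement of the base 320°: 320 + 180 = 500 → 500 − 360 = 140°
The given accent 170° is 30° one side of 140°; the other accent sits 30° the other side: 140 − 30 = 110°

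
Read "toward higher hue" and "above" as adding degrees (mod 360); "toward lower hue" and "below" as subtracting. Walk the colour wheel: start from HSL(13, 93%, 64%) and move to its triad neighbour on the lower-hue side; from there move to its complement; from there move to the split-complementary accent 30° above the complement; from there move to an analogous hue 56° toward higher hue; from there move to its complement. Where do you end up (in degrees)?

159°

−120° (triadic ↓): 13 − 120 = -107 → -107 + 360 = 253°
+180° (complement): 253 + 180 = 433 → 433 − 360 = 73°
+210° (split-comp 30° ↑): 73 + 210 = 283°
+56° (analog 56° ↑): 283 + 56 = 339°
+180° (complement): 339 + 180 = 519 → 519 − 360 = 159°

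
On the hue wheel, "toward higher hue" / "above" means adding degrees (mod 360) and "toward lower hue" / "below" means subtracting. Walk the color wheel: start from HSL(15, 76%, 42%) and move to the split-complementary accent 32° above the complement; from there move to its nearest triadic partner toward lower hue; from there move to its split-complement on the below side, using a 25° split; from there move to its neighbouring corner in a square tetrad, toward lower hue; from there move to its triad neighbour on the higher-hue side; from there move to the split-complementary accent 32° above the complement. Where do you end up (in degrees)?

split-comp 32° ↑ +212°: 15 + 212 = 227°
triadic ↓ −120°: 227 − 120 = 107°
split-comp 25° ↓ +155°: 107 + 155 = 262°
square ↓ −90°: 262 − 90 = 172°
triadic ↑ +120°: 172 + 120 = 292°
split-comp 32° ↑ +212°: 292 + 212 = 504 → 504 − 360 = 144°

144°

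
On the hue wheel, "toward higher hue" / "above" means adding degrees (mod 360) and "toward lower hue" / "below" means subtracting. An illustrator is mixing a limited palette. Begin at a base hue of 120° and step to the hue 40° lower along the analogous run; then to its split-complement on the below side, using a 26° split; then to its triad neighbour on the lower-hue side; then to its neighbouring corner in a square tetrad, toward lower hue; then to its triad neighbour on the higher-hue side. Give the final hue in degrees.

144°

120 − 40 = 80°   (analog 40° ↓)
80 + 154 = 234°   (split-comp 26° ↓)
234 − 120 = 114°   (triadic ↓)
114 − 90 = 24°   (square ↓)
24 + 120 = 144°   (triadic ↑)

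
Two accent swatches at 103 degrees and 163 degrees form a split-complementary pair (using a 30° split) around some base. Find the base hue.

313°

The accents sit 30° either side of the complement, so the complement is their short-arc midpoint on the wheel.
Short-arc midpoint of 103° and 163°: 133°.
Base is 180° from the complement: 133 − 180 = -47 → -47 + 360 = 313°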